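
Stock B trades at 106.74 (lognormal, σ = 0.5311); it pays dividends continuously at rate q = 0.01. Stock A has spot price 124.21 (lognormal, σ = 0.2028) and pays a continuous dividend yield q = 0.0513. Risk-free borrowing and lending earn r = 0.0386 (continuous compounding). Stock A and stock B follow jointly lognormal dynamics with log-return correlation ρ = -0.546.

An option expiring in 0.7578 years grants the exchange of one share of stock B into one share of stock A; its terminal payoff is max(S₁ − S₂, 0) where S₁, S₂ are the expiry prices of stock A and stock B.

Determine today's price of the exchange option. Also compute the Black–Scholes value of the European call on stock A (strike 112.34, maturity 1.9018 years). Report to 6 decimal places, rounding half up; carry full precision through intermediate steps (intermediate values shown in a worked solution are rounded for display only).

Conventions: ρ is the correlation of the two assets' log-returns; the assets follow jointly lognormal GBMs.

σ_eff = √(σ₁² + σ₂² − 2ρσ₁σ₂) = √(0.2028² + 0.5311² − 2·-0.546·0.2028·0.5311) = 0.663936
d₁ = (ln(S₁/S₂) + (q₂ − q₁ + σ_eff²/2)T) / (σ_eff√T) = (ln(124.21/106.74) + (0.01 − 0.0513 + 0.220406)·0.7578) / 0.577968 = 0.497093
d₂ = d₁ − σ_eff√T = 0.497093 − 0.577968 = -0.080874
N(d₁) = 0.690438,  N(d₂) = 0.467771
V = S₁·e^{−q₁T}·N(d₁) − S₂·e^{−q₂T}·N(d₂) = 82.489417 − 49.552930 = 32.936487
[vanilla: stock A call K=112.34]
σ√T = 0.2028·√1.9018 = 0.279673
d₁ = (ln(S/K) + (r−q+σ²/2)T) / (σ√T) = (ln(124.21/112.34) + (0.0386−0.0513+0.2028²/2)·1.9018) / 0.279673 = (0.100444 + 0.014956) / 0.279673 = 0.412622
d₂ = d₁ − σ√T = 0.412622 − 0.279673 = 0.132950
e^{−rT} = 0.929220
e^{−qT} = 0.907046
N(d₁) = 0.660058,  N(d₂) = 0.552883
price = S·e^{−qT}·N(d₁) − K·e^{−rT}·N(d₂) = 74.364919 − 57.714720 = 16.650199

exchange price = 32.936487
price(stock A call K=112.34) = 16.650199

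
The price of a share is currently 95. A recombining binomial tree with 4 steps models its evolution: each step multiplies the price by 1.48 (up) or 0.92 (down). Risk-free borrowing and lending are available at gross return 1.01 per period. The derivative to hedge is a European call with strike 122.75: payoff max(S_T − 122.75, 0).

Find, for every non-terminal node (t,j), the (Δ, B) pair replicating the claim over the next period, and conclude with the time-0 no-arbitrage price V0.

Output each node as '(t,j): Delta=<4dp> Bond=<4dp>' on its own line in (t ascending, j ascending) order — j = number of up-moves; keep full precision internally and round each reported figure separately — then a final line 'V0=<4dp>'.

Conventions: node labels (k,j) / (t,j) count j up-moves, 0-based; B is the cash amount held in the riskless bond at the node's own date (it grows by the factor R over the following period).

(0,0): Delta=0.4710 Bond=-36.7800
(1,0): Delta=0.3439 Bond=-26.0374
(1,1): Delta=0.8837 Bond=-95.1690
(2,0): Delta=0.1886 Bond=-13.8151
(2,1): Delta=0.8478 Bond=-91.4846
(2,2): Delta=1.0000 Bond=-120.3313
(3,0): Delta=0.0000 Bond=0.0000
(3,1): Delta=0.8009 Bond=-86.8204
(3,2): Delta=1.0000 Bond=-121.5347
(3,3): Delta=1.0000 Bond=-121.5347
V0=7.9634

Since d<R<u, set p* = (R−d)/(u−d) = 0.1607; price each node as the discounted p*-expectation of its children.
Terminal payoffs: V(4,0)=0.0000, V(4,1)=0.0000, V(4,2)=53.3757, V(4,3)=160.5826, V(4,4)=333.0460
  t=3,j=0: stock 73.9754 → up 109.4835 (V=0.0000), down 68.0573 (V=0.0000). Price 0.0000; hedge Δ=0.0000, bond B=0.0000.
  t=3,j=1: stock 119.0038 → up 176.1257 (V=53.3757), down 109.4835 (V=0.0000). Price 8.4933; hedge Δ=0.8009, bond B=-86.8204.
  t=3,j=2: stock 191.4410 → up 283.3326 (V=160.5826), down 176.1257 (V=53.3757). Price 69.9063; hedge Δ=1.0000, bond B=-121.5347.
  t=3,j=3: stock 307.9702 → up 455.7960 (V=333.0460), down 283.3326 (V=160.5826). Price 186.4356; hedge Δ=1.0000, bond B=-121.5347.
  t=2,j=0: stock 80.4080 → up 119.0038 (V=8.4933), down 73.9754 (V=0.0000). Price 1.3515; hedge Δ=0.1886, bond B=-13.8151.
  t=2,j=1: stock 129.3520 → up 191.4410 (V=69.9063), down 119.0038 (V=8.4933). Price 18.1814; hedge Δ=0.8478, bond B=-91.4846.
  t=2,j=2: stock 208.0880 → up 307.9702 (V=186.4356), down 191.4410 (V=69.9063). Price 87.7567; hedge Δ=1.0000, bond B=-120.3313.
  t=1,j=0: stock 87.4000 → up 129.3520 (V=18.1814), down 80.4080 (V=1.3515). Price 4.0161; hedge Δ=0.3439, bond B=-26.0374.
  t=1,j=1: stock 140.6000 → up 208.0880 (V=87.7567), down 129.3520 (V=18.1814). Price 29.0724; hedge Δ=0.8837, bond B=-95.1690.
  t=0,j=0: stock 95.0000 → up 140.6000 (V=29.0724), down 87.4000 (V=4.0161). Price 7.9634; hedge Δ=0.4710, bond B=-36.7800.
Check: Δ(0,0)·S0 + B(0,0) = 7.9634 = V0.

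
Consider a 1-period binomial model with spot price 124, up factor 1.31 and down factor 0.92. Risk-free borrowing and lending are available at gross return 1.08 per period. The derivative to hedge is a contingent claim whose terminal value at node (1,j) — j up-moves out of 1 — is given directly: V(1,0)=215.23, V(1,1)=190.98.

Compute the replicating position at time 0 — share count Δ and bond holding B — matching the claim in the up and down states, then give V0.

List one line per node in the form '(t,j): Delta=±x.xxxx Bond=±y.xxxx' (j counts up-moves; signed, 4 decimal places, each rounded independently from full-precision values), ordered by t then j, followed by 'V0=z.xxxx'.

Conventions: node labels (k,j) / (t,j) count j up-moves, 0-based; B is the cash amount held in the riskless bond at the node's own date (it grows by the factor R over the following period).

Arbitrage-free pricing uses the up-move probability p* = (R−d)/(u−d) = 0.4103, discounting each step at R = 1.08.
Terminal payoffs: V(1,0)=215.2300, V(1,1)=190.9800
(0,0): S=124.0000. Δ = (V_up−V_dn)/(S_up−S_dn) = (190.9800−215.2300)/(162.4400−114.0800) = -0.5014. V = [p*·190.9800 + (1−p*)·215.2300]/1.08 = 190.0753. B = V − Δ·S = 252.2547.
Sanity check at the root: Δ(0,0)·S0 + B(0,0) reproduces V0 = 190.0753.

(0,0): Delta=-0.5014 Bond=252.2547
V0=190.0753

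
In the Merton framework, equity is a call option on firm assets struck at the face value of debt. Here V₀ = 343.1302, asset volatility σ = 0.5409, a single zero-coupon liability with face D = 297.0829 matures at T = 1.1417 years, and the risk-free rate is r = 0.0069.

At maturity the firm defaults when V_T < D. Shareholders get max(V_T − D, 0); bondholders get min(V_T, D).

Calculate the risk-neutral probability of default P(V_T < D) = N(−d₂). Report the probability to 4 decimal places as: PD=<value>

Work the structural quantities from V₀ = 343.1302 against face 297.0829:
d₁ = [ln(V₀/D) + (r + σ²/2)T] / (σ√T)
   = [ln(343.1302/297.0829) + (0.0069 + 0.5·0.5409²)·1.1417] / (0.5409·√1.1417)
   = [0.144099 + 0.174893] / 0.577954 = 0.551933
d₂ = d₁ − σ√T = 0.551933 − 0.577954 = -0.026021
risk-neutral PD = N(−d₂) = N(0.026021) = 0.510380

PD=0.5104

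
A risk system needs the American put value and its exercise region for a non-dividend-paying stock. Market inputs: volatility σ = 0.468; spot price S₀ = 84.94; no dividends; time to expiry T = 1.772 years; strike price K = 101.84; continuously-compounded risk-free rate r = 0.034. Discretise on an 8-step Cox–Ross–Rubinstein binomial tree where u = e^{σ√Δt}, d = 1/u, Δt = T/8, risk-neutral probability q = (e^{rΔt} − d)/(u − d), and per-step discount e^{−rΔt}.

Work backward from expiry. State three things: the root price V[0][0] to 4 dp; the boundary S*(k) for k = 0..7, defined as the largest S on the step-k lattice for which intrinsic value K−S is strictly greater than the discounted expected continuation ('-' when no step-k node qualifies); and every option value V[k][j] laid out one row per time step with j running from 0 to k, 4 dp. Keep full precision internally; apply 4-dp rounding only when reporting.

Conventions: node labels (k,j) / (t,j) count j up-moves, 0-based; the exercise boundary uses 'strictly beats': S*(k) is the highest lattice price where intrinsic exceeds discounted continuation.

Δt=0.22150, u=1.24640, d=0.80231, q=0.46218, disc=e^(-rΔt)=0.99250
k=8 terminal: V=max(K-S,0) → 87.2567 79.1847 66.6448 47.1638 16.9000 0.0000 0.0000 0.0000 0.0000
k=7: j=0 S=18.1766 intr=83.6634 cont=82.8993 V=83.6634[EX]; j=1 S=28.2375 intr=73.6025 cont=72.8384 V=73.6025[EX]; j=2 S=43.8673 intr=57.9727 cont=57.2086 V=57.9727[EX]; j=3 S=68.1483 intr=33.6917 cont=32.9276 V=33.6917[EX]; j=4 S=105.8691 intr=0.0000 cont=9.0210 V=9.0210[hold]; j=5 S=164.4688 intr=0.0000 cont=0.0000 V=0.0000[hold]; j=6 S=255.5039 intr=0.0000 cont=0.0000 V=0.0000[hold]; j=7 S=396.9279 intr=0.0000 cont=0.0000 V=0.0000[hold]  S*(7)=68.1483
k=6: j=0 S=22.6553 intr=79.1847 cont=78.4206 V=79.1847[EX]; j=1 S=35.1952 intr=66.6448 cont=65.8807 V=66.6448[EX]; j=2 S=54.6762 intr=47.1638 cont=46.3997 V=47.1638[EX]; j=3 S=84.9400 intr=16.9000 cont=22.1222 V=22.1222[hold]; j=4 S=131.9552 intr=0.0000 cont=4.8153 V=4.8153[hold]; j=5 S=204.9937 intr=0.0000 cont=0.0000 V=0.0000[hold]; j=6 S=318.4598 intr=0.0000 cont=0.0000 V=0.0000[hold]  S*(6)=54.6762
k=5: j=0 S=28.2375 intr=73.6025 cont=72.8384 V=73.6025[EX]; j=1 S=43.8673 intr=57.9727 cont=57.2086 V=57.9727[EX]; j=2 S=68.1483 intr=33.6917 cont=35.3231 V=35.3231[hold]; j=3 S=105.8691 intr=0.0000 cont=14.0173 V=14.0173[hold]; j=4 S=164.4688 intr=0.0000 cont=2.5703 V=2.5703[hold]; j=5 S=255.5039 intr=0.0000 cont=0.0000 V=0.0000[hold]  S*(5)=43.8673
k=4: j=0 S=35.1952 intr=66.6448 cont=65.8807 V=66.6448[EX]; j=1 S=54.6762 intr=47.1638 cont=47.1481 V=47.1638[EX]; j=2 S=84.9400 intr=16.9000 cont=25.2848 V=25.2848[hold]; j=3 S=131.9552 intr=0.0000 cont=8.6613 V=8.6613[hold]; j=4 S=204.9937 intr=0.0000 cont=1.3720 V=1.3720[hold]  S*(4)=54.6762
k=3: j=0 S=43.8673 intr=57.9727 cont=57.2086 V=57.9727[EX]; j=1 S=68.1483 intr=33.6917 cont=36.7738 V=36.7738[hold]; j=2 S=105.8691 intr=0.0000 cont=17.4697 V=17.4697[hold]; j=3 S=164.4688 intr=0.0000 cont=5.2526 V=5.2526[hold]  S*(3)=43.8673
k=2: j=0 S=54.6762 intr=47.1638 cont=47.8136 V=47.8136[hold]; j=1 S=84.9400 intr=16.9000 cont=27.6429 V=27.6429[hold]; j=2 S=131.9552 intr=0.0000 cont=11.7345 V=11.7345[hold]  S*(2)=-
k=1: j=0 S=68.1483 intr=33.6917 cont=38.2023 V=38.2023[hold]; j=1 S=105.8691 intr=0.0000 cont=20.1381 V=20.1381[hold]  S*(1)=-
k=0: j=0 S=84.9400 intr=16.9000 cont=29.6294 V=29.6294[hold]  S*(0)=-

price = 29.6294
boundary = - - - 43.8673 54.6762 43.8673 54.6762 68.1483
tree:
29.6294
38.2023 20.1381
47.8136 27.6429 11.7345
57.9727 36.7738 17.4697 5.2526
66.6448 47.1638 25.2848 8.6613 1.3720
73.6025 57.9727 35.3231 14.0173 2.5703 0.0000
79.1847 66.6448 47.1638 22.1222 4.8153 0.0000 0.0000
83.6634 73.6025 57.9727 33.6917 9.0210 0.0000 0.0000 0.0000
87.2567 79.1847 66.6448 47.1638 16.9000 0.0000 0.0000 0.0000 0.0000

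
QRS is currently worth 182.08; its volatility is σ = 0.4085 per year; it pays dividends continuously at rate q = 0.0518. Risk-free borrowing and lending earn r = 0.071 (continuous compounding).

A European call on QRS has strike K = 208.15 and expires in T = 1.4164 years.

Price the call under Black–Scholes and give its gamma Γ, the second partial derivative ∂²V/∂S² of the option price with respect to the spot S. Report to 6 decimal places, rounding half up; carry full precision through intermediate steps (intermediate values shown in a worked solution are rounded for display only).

σ√T = 0.4085·√1.4164 = 0.486166
d₁ = (ln(S/K) + (r−q+σ²/2)T) / (σ√T) = (ln(182.08/208.15) + (0.071−0.0518+0.4085²/2)·1.4164) / 0.486166 = (-0.133813 + 0.145374) / 0.486166 = 0.023780
d₂ = d₁ − σ√T = 0.023780 − 0.486166 = -0.462387
e^{−rT} = 0.904327
e^{−qT} = 0.929257
N(d₁) = 0.509486,  N(d₂) = 0.321902
Call price V = S·e^{−qT}·N(d₁) − K·e^{−rT}·N(d₂) = 86.204601 − 60.593438 = 25.611162
φ(d₁) = (1/√(2π))·e^{−d₁²/2} = 0.398829
Γ = e^{−qT}·φ(d₁) / (S·σ·√T) = 0.004187

price = 25.611162
Γ = 0.004187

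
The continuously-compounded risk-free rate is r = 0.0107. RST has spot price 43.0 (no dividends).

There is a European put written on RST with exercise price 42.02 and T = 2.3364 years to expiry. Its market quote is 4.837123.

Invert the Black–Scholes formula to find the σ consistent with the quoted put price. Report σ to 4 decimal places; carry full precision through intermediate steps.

At σ = 0.2273 the Black–Scholes value reproduces the quote:
σ√T = 0.2273·√2.3364 = 0.347435
d₁ = (ln(S/K) + (r+σ²/2)T) / (σ√T) = (ln(43.0/42.02) + (0.0107+0.2273²/2)·2.3364) / 0.347435 = (0.023054 + 0.085355) / 0.347435 = 0.312028
d₂ = d₁ − σ√T = 0.312028 − 0.347435 = -0.035407
e^{−rT} = 0.975310
N(−d₁) = 0.377510,  N(−d₂) = 0.514122
V = K·e^{−rT}·N(−d₂) − S·N(−d₁) = 21.070038 − 16.232915 = 4.837123 (the quoted price), and the Black–Scholes price is strictly increasing in σ, so σ is unique

sigma = 0.2273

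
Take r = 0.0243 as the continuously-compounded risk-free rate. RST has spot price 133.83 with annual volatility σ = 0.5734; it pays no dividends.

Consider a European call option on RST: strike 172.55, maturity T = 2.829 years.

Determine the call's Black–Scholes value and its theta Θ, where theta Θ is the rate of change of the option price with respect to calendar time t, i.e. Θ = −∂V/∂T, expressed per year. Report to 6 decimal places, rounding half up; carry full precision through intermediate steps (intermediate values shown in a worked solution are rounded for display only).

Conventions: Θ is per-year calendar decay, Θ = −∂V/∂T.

price = 41.909590
Θ = -9.704601

σ√T = 0.5734·√2.829 = 0.964438
d₁ = (ln(S/K) + (r+σ²/2)T) / (σ√T) = (ln(133.83/172.55) + (0.0243+0.5734²/2)·2.829) / 0.964438 = (-0.254117 + 0.533815) / 0.964438 = 0.290011
d₂ = d₁ − σ√T = 0.290011 − 0.964438 = -0.674426
e^{−rT} = 0.933565
N(d₁) = 0.614096,  N(d₂) = 0.250020
Call price V = S·N(d₁) − K·e^{−rT}·N(d₂) = 82.184504 − 40.274914 = 41.909590
φ(d₁) = (1/√(2π))·e^{−d₁²/2} = 0.382513
Θ = −S·φ(d₁)·σ/(2√T) − r·K·e^{−rT}·N(d₂) = −8.725920 − 0.978680 = -9.704601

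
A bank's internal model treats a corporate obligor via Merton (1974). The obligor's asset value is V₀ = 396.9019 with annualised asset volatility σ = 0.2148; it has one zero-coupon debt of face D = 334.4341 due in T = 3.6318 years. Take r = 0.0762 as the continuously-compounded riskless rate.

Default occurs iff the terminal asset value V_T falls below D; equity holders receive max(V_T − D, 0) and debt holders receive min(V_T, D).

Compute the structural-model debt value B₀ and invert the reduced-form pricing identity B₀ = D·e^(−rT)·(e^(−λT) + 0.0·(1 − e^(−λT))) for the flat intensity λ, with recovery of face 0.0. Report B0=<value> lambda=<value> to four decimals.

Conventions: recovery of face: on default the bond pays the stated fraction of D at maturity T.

With assets at 396.9019 and a single debt payment of 334.4341 at 3.6318 years:
d₁ = [ln(V₀/D) + (r + σ²/2)T] / (σ√T)
   = [ln(396.9019/334.4341) + (0.0762 + 0.5·0.2148²)·3.6318] / (0.2148·√3.6318)
   = [0.171249 + 0.360527] / 0.409350 = 1.299074
d₂ = d₁ − σ√T = 1.299074 − 0.409350 = 0.889723
N(d₁) = 0.903041,  N(d₂) = 0.813193,  e^(−rT) = 0.758249
E₀ = V₀·N(d₁) − D·e^(−rT)·N(d₂)
   = 396.9019·0.903041 − 334.4341·0.758249·0.813193 = 152.205569
B₀ = V₀ − E₀ = 396.9019 − 152.205569 = 244.696331
e^(−λT) = (B₀·e^(rT)/D − 0)/(1 − 0) = (244.6963·1.318828/334.4341 − 0)/1 = 0.96495015
λ = −ln(0.96495015)/3.6318 = 0.009824

B0=244.6963 lambda=0.0098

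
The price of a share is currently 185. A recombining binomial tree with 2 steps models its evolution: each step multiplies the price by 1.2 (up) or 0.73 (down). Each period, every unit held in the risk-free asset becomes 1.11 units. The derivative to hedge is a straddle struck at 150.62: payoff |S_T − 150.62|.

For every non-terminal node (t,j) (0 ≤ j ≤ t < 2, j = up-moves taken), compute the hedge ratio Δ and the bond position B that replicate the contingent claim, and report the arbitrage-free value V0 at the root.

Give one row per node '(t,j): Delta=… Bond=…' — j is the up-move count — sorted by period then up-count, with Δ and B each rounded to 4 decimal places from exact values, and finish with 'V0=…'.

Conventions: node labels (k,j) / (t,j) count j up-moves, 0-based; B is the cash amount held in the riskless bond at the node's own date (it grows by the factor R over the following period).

Arbitrage-free pricing uses the up-move probability p* = (R−d)/(u−d) = 0.8085, discounting each step at R = 1.11.
Payoffs at expiry: V(2,0)=52.0335, V(2,1)=11.4400, V(2,2)=115.7800
  t=1,j=0: stock 135.0500 → up 162.0600 (V=11.4400), down 98.5865 (V=52.0335). Price 17.3092; hedge Δ=-0.6395, bond B=103.6784.
  t=1,j=1: stock 222.0000 → up 266.4000 (V=115.7800), down 162.0600 (V=11.4400). Price 86.3063; hedge Δ=1.0000, bond B=-135.6937.
  t=0,j=0: stock 185.0000 → up 222.0000 (V=86.3063), down 135.0500 (V=17.3092). Price 65.8505; hedge Δ=0.7935, bond B=-80.9518.
As a check, the time-0 holding Δ(0,0)·S0 + B(0,0) comes to 65.8505 — exactly V0.

(0,0): Delta=0.7935 Bond=-80.9518
(1,0): Delta=-0.6395 Bond=103.6784
(1,1): Delta=1.0000 Bond=-135.6937
V0=65.8505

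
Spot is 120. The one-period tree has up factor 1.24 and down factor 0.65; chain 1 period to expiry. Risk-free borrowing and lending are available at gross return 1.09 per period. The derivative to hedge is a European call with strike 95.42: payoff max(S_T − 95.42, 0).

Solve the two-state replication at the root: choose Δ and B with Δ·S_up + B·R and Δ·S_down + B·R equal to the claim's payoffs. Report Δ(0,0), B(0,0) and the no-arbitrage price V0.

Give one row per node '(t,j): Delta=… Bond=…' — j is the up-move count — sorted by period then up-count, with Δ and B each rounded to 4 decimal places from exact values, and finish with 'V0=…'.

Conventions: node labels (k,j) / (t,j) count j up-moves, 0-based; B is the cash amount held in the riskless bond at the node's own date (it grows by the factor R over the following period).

Since d<R<u, set p* = (R−d)/(u−d) = 0.7458; price each node as the discounted p*-expectation of its children.
Payoffs at expiry: V(1,0)=0.0000, V(1,1)=53.3800
  t=0,j=0: stock 120.0000 → up 148.8000 (V=53.3800), down 78.0000 (V=0.0000). Price 36.5218; hedge Δ=0.7540, bond B=-53.9527.
As a check, the time-0 holding Δ(0,0)·S0 + B(0,0) comes to 36.5218 — exactly V0.

(0,0): Delta=0.7540 Bond=-53.9527
V0=36.5218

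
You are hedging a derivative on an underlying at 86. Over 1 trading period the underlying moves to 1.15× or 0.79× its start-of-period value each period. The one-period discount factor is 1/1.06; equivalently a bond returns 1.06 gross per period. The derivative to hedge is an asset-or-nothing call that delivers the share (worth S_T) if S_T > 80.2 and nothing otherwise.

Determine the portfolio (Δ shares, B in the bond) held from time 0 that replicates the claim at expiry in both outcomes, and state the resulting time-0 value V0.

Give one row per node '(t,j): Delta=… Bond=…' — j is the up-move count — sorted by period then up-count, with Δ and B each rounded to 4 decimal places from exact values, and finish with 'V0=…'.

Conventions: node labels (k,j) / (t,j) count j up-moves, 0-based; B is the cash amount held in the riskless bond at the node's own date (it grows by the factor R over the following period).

No-arbitrage ⇒ martingale measure with p* = (R−d)/(u−d) = 0.7500.
Expiry values: V(1,0)=0.0000, V(1,1)=98.9000
  t=0,j=0: stock 86.0000 → up 98.9000 (V=98.9000), down 67.9400 (V=0.0000). Price 69.9764; hedge Δ=3.1944, bond B=-204.7458.
As a check, the time-0 holding Δ(0,0)·S0 + B(0,0) comes to 69.9764 — exactly V0.

(0,0): Delta=3.1944 Bond=-204.7458
V0=69.9764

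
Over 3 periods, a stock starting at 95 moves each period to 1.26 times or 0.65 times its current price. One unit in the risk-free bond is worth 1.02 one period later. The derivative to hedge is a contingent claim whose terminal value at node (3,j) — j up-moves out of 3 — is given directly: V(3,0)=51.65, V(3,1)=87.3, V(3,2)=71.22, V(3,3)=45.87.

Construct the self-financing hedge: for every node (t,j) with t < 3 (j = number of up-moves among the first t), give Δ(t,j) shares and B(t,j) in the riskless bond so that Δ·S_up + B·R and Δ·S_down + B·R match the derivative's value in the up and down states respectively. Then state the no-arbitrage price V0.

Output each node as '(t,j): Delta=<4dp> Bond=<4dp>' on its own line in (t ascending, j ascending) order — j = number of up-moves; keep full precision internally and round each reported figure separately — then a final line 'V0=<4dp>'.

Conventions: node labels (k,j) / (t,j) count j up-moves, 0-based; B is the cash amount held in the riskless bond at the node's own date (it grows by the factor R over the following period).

The replicating-portfolio and risk-neutral prices coincide; use p* = (1.02−0.65)/(1.26−0.65) = 0.6066 for the latter.
At maturity the claim pays: V(3,0)=51.6500, V(3,1)=87.3000, V(3,2)=71.2200, V(3,3)=45.8700
(2,0): S=40.1375. Δ = (V_up−V_dn)/(S_up−S_dn) = (87.3000−51.6500)/(50.5733−26.0894) = 1.4561. V = [p*·87.3000 + (1−p*)·51.6500]/1.02 = 71.8370. B = V − Δ·S = 13.3944.
(2,1): S=77.8050. Δ = (V_up−V_dn)/(S_up−S_dn) = (71.2200−87.3000)/(98.0343−50.5733) = -0.3388. V = [p*·71.2200 + (1−p*)·87.3000]/1.02 = 76.0260. B = V − Δ·S = 102.3867.
(2,2): S=150.8220. Δ = (V_up−V_dn)/(S_up−S_dn) = (45.8700−71.2200)/(190.0357−98.0343) = -0.2755. V = [p*·45.8700 + (1−p*)·71.2200]/1.02 = 54.7488. B = V − Δ·S = 96.3062.
(1,0): S=61.7500. Δ = (V_up−V_dn)/(S_up−S_dn) = (76.0260−71.8370)/(77.8050−40.1375) = 0.1112. V = [p*·76.0260 + (1−p*)·71.8370]/1.02 = 72.9195. B = V − Δ·S = 66.0523.
(1,1): S=119.7000. Δ = (V_up−V_dn)/(S_up−S_dn) = (54.7488−76.0260)/(150.8220−77.8050) = -0.2914. V = [p*·54.7488 + (1−p*)·76.0260]/1.02 = 61.8825. B = V − Δ·S = 96.7632.
(0,0): S=95.0000. Δ = (V_up−V_dn)/(S_up−S_dn) = (61.8825−72.9195)/(119.7000−61.7500) = -0.1905. V = [p*·61.8825 + (1−p*)·72.9195]/1.02 = 64.9264. B = V − Δ·S = 83.0198.
Sanity check at the root: Δ(0,0)·S0 + B(0,0) reproduces V0 = 64.9264.

(0,0): Delta=-0.1905 Bond=83.0198
(1,0): Delta=0.1112 Bond=66.0523
(1,1): Delta=-0.2914 Bond=96.7632
(2,0): Delta=1.4561 Bond=13.3944
(2,1): Delta=-0.3388 Bond=102.3867
(2,2): Delta=-0.2755 Bond=96.3062
V0=64.9264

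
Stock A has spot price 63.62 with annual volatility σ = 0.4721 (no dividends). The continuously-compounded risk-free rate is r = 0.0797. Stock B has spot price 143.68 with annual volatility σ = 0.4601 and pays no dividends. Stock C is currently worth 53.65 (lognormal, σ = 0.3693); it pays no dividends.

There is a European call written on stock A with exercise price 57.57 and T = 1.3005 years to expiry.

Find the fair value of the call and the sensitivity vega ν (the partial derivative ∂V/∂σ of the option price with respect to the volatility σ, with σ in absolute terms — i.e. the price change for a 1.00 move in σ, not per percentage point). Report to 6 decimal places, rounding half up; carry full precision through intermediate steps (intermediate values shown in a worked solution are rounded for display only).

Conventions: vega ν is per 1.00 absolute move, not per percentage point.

σ√T = 0.4721·√1.3005 = 0.538380
d₁ = (ln(S/K) + (r+σ²/2)T) / (σ√T) = (ln(63.62/57.57) + (0.0797+0.4721²/2)·1.3005) / 0.538380 = (0.099926 + 0.248577) / 0.538380 = 0.647317
d₂ = d₁ − σ√T = 0.647317 − 0.538380 = 0.108937
e^{−rT} = 0.901541
N(d₁) = 0.741287,  N(d₂) = 0.543374
Call price V = S·N(d₁) − K·e^{−rT}·N(d₂) = 47.160657 − 28.202025 = 18.958632
φ(d₁) = (1/√(2π))·e^{−d₁²/2} = 0.323535
ν = S·φ(d₁)·√T = 23.473075

price = 18.958632
ν = 23.473075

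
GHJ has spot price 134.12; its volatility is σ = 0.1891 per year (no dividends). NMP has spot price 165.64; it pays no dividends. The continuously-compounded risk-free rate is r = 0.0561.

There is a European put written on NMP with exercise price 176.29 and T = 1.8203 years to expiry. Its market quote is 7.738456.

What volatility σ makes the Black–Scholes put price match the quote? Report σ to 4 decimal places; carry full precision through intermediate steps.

At σ = 0.1221 the Black–Scholes value reproduces the quote:
σ√T = 0.1221·√1.8203 = 0.164735
d₁ = (ln(S/K) + (r+σ²/2)T) / (σ√T) = (ln(165.64/176.29) + (0.0561+0.1221²/2)·1.8203) / 0.164735 = (-0.062314 + 0.115688) / 0.164735 = 0.323999
d₂ = d₁ − σ√T = 0.323999 − 0.164735 = 0.159263
e^{−rT} = 0.902922
N(−d₁) = 0.372969,  N(−d₂) = 0.436731
V = K·e^{−rT}·N(−d₂) − S·N(−d₁) = 69.517114 − 61.778658 = 7.738456 (matching the quote); vega is positive throughout, so no other σ reproduces this price

sigma = 0.1221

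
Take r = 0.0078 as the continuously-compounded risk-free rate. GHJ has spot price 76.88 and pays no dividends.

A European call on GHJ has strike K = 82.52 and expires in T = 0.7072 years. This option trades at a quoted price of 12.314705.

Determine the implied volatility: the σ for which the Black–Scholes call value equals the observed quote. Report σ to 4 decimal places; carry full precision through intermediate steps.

sigma = 0.5590

At σ = 0.5590 the Black–Scholes value reproduces the quote:
σ√T = 0.559·√0.7072 = 0.470092
d₁ = (ln(S/K) + (r+σ²/2)T) / (σ√T) = (ln(76.88/82.52) + (0.0078+0.559²/2)·0.7072) / 0.470092 = (-0.070795 + 0.116009) / 0.470092 = 0.096182
d₂ = d₁ − σ√T = 0.096182 − 0.470092 = -0.373910
e^{−rT} = 0.994499
N(d₁) = 0.538312,  N(d₂) = 0.354236
V = S·N(d₁) − K·e^{−rT}·N(d₂) = 41.385433 − 29.070728 = 12.314705 (the quoted price), and the Black–Scholes price is strictly increasing in σ, so σ is unique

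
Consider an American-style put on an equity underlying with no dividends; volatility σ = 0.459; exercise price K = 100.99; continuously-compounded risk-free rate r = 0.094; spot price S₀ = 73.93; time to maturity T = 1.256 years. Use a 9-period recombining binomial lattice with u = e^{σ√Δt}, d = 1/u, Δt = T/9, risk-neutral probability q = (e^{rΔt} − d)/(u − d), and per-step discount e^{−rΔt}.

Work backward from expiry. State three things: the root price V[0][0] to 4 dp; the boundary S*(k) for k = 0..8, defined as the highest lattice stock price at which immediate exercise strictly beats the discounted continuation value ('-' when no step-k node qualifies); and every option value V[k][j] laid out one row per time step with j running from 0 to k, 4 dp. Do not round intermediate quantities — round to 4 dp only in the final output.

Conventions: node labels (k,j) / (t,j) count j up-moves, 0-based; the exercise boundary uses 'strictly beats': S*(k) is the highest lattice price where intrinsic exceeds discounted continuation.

Δt=0.13956, u=1.18705, d=0.84243, q=0.49555, disc=e^(-rΔt)=0.98697
k=9 terminal: V=max(K-S,0) → 85.1918 78.7291 69.6225 56.7906 38.7094 13.2316 0.0000 0.0000 0.0000 0.0000
k=8: j=0 S=18.7532 intr=82.2368 cont=80.9206 V=82.2368[EX]; j=1 S=26.4248 intr=74.5652 cont=73.2490 V=74.5652[EX]; j=2 S=37.2347 intr=63.7553 cont=62.4391 V=63.7553[EX]; j=3 S=52.4668 intr=48.5232 cont=47.2071 V=48.5232[EX]; j=4 S=73.9300 intr=27.0600 cont=25.7438 V=27.0600[EX]; j=5 S=104.1734 intr=0.0000 cont=6.5876 V=6.5876[hold]; j=6 S=146.7889 intr=0.0000 cont=0.0000 V=0.0000[hold]; j=7 S=206.8377 intr=0.0000 cont=0.0000 V=0.0000[hold]; j=8 S=291.4512 intr=0.0000 cont=0.0000 V=0.0000[hold]  S*(8)=73.9300
k=7: j=0 S=22.2609 intr=78.7291 cont=77.4129 V=78.7291[EX]; j=1 S=31.3675 intr=69.6225 cont=68.3063 V=69.6225[EX]; j=2 S=44.1994 intr=56.7906 cont=55.4745 V=56.7906[EX]; j=3 S=62.2806 intr=38.7094 cont=37.3933 V=38.7094[EX]; j=4 S=87.7584 intr=13.2316 cont=16.6944 V=16.6944[hold]; j=5 S=123.6588 intr=0.0000 cont=3.2798 V=3.2798[hold]; j=6 S=174.2455 intr=0.0000 cont=0.0000 V=0.0000[hold]; j=7 S=245.5261 intr=0.0000 cont=0.0000 V=0.0000[hold]  S*(7)=62.2806
k=6: j=0 S=26.4248 intr=74.5652 cont=73.2490 V=74.5652[EX]; j=1 S=37.2347 intr=63.7553 cont=62.4391 V=63.7553[EX]; j=2 S=52.4668 intr=48.5232 cont=47.2071 V=48.5232[EX]; j=3 S=73.9300 intr=27.0600 cont=27.4375 V=27.4375[hold]; j=4 S=104.1734 intr=0.0000 cont=9.9158 V=9.9158[hold]; j=5 S=146.7889 intr=0.0000 cont=1.6329 V=1.6329[hold]; j=6 S=206.8377 intr=0.0000 cont=0.0000 V=0.0000[hold]  S*(6)=52.4668
k=5: j=0 S=31.3675 intr=69.6225 cont=68.3063 V=69.6225[EX]; j=1 S=44.1994 intr=56.7906 cont=55.4745 V=56.7906[EX]; j=2 S=62.2806 intr=38.7094 cont=37.5779 V=38.7094[EX]; j=3 S=87.7584 intr=13.2316 cont=18.5101 V=18.5101[hold]; j=4 S=123.6588 intr=0.0000 cont=5.7355 V=5.7355[hold]; j=5 S=174.2455 intr=0.0000 cont=0.8130 V=0.8130[hold]  S*(5)=62.2806
k=4: j=0 S=37.2347 intr=63.7553 cont=62.4391 V=63.7553[EX]; j=1 S=52.4668 intr=48.5232 cont=47.2071 V=48.5232[EX]; j=2 S=73.9300 intr=27.0600 cont=28.3256 V=28.3256[hold]; j=3 S=104.1734 intr=0.0000 cont=12.0209 V=12.0209[hold]; j=4 S=146.7889 intr=0.0000 cont=3.2531 V=3.2531[hold]  S*(4)=52.4668
k=3: j=0 S=44.1994 intr=56.7906 cont=55.4745 V=56.7906[EX]; j=1 S=62.2806 intr=38.7094 cont=38.0123 V=38.7094[EX]; j=2 S=87.7584 intr=13.2316 cont=19.9819 V=19.9819[hold]; j=3 S=123.6588 intr=0.0000 cont=7.5760 V=7.5760[hold]  S*(3)=62.2806
k=2: j=0 S=52.4668 intr=48.5232 cont=47.2071 V=48.5232[EX]; j=1 S=73.9300 intr=27.0600 cont=29.0454 V=29.0454[hold]; j=2 S=104.1734 intr=0.0000 cont=13.6538 V=13.6538[hold]  S*(2)=52.4668
k=1: j=0 S=62.2806 intr=38.7094 cont=38.3643 V=38.7094[EX]; j=1 S=87.7584 intr=13.2316 cont=21.1389 V=21.1389[hold]  S*(1)=62.2806
k=0: j=0 S=73.9300 intr=27.0600 cont=29.6113 V=29.6113[hold]  S*(0)=-

price = 29.6113
boundary = - 62.2806 52.4668 62.2806 52.4668 62.2806 52.4668 62.2806 73.9300
tree:
29.6113
38.7094 21.1389
48.5232 29.0454 13.6538
56.7906 38.7094 19.9819 7.5760
63.7553 48.5232 28.3256 12.0209 3.2531
69.6225 56.7906 38.7094 18.5101 5.7355 0.8130
74.5652 63.7553 48.5232 27.4375 9.9158 1.6329 0.0000
78.7291 69.6225 56.7906 38.7094 16.6944 3.2798 0.0000 0.0000
82.2368 74.5652 63.7553 48.5232 27.0600 6.5876 0.0000 0.0000 0.0000
85.1918 78.7291 69.6225 56.7906 38.7094 13.2316 0.0000 0.0000 0.0000 0.0000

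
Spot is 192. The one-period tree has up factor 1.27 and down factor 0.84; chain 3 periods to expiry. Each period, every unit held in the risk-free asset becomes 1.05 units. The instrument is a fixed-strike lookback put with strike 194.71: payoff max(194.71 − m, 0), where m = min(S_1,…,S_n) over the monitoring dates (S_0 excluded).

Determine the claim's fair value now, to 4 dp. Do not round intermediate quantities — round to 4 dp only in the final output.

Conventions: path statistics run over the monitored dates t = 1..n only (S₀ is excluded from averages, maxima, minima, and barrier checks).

Under the martingale measure an up-move has probability p* = 0.4884; value the claim as the probability-weighted average of per-path payoffs, discounted 3 periods at R = 1.05.
Enumerate all 2^3 = 8 price paths (U = up ×1.27, D = down ×0.84); each path with k up-moves has probability p*^k·(1−p*)^(3−k).
DDD: m=113.7992, payoff=80.9108, prob=0.133925
UDD: m=172.0535, payoff=22.6565, prob=0.127838
DUD: m=161.2800, payoff=33.4300, prob=0.127838
UUD: m=243.8400, payoff=0.0000, prob=0.122027
DDU: m=135.4752, payoff=59.2348, prob=0.127838
UDU: m=204.8256, payoff=0.0000, prob=0.122027
DUU: m=161.2800, payoff=33.4300, prob=0.122027
UUU: m=243.8400, payoff=0.0000, prob=0.116480
Price = Σ prob·payoff / R^3 = 29.657792 / 1.157625 = 25.6195

price = 25.6195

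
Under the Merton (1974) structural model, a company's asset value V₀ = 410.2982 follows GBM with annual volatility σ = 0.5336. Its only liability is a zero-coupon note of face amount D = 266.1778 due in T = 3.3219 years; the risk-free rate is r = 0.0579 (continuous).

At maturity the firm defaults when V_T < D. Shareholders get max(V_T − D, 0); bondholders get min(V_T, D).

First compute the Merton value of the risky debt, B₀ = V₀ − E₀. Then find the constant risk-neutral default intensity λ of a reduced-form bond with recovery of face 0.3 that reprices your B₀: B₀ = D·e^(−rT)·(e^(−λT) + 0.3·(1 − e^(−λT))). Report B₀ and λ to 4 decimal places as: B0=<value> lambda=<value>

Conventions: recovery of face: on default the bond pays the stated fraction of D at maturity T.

B0=176.5660 lambda=0.0989

Equity is a call on the firm's assets struck at D = 266.1778:
d₁ = [ln(V₀/D) + (r + σ²/2)T] / (σ√T)
   = [ln(410.2982/266.1778) + (0.0579 + 0.5·0.5336²)·3.3219] / (0.5336·√3.3219)
   = [0.432720 + 0.665259] / 0.972544 = 1.128976
d₂ = d₁ − σ√T = 1.128976 − 0.972544 = 0.156432
N(d₁) = 0.870546,  N(d₂) = 0.562154,  e^(−rT) = 0.825028
E₀ = V₀·N(d₁) − D·e^(−rT)·N(d₂)
   = 410.2982·0.870546 − 266.1778·0.825028·0.562154 = 233.732153
B₀ = V₀ − E₀ = 410.2982 − 233.732153 = 176.566047
e^(−λT) = (B₀·e^(rT)/D − 0.3)/(1 − 0.3) = (176.5660·1.212080/266.1778 − 0.3)/0.7 = 0.72002786
λ = −ln(0.72002786)/3.3219 = 0.098879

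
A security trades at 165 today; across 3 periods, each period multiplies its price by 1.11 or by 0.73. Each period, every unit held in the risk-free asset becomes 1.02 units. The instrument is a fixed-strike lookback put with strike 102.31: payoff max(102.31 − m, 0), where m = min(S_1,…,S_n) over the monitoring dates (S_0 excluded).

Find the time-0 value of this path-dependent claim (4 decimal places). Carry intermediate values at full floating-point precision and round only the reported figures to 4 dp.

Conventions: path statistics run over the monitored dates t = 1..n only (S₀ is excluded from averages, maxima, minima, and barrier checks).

price = 1.4374

Set p* = 0.7632 (from d < R < u); the path-dependent value is the discounted p*-expectation over all price paths.
Enumerate all 2^3 = 8 price paths (U = up ×1.11, D = down ×0.73); each path with k up-moves has probability p*^k·(1−p*)^(3−k).
DDD: m=64.1878, payoff=38.1222, prob=0.013285
UDD: m=97.6006, payoff=4.7094, prob=0.042809
DUD: m=97.6006, payoff=4.7094, prob=0.042809
UUD: m=148.4064, payoff=0.0000, prob=0.137939
DDU: m=87.9285, payoff=14.3815, prob=0.042809
UDU: m=133.6995, payoff=0.0000, prob=0.137939
DUU: m=120.4500, payoff=0.0000, prob=0.137939
UUU: m=183.1500, payoff=0.0000, prob=0.444471
Price = Σ prob·payoff / R^3 = 1.525328 / 1.061208 = 1.4374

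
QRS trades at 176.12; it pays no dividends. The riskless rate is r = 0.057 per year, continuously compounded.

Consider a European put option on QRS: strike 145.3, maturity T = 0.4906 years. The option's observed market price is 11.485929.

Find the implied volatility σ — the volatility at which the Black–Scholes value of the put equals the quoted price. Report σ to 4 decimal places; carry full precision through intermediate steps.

At σ = 0.5734 the Black–Scholes value reproduces the quote:
σ√T = 0.5734·√0.4906 = 0.401626
d₁ = (ln(S/K) + (r+σ²/2)T) / (σ√T) = (ln(176.12/145.3) + (0.057+0.5734²/2)·0.4906) / 0.401626 = (0.192365 + 0.108616) / 0.401626 = 0.749406
d₂ = d₁ − σ√T = 0.749406 − 0.401626 = 0.347781
e^{−rT} = 0.972423
N(−d₁) = 0.226806,  N(−d₂) = 0.364002
V = K·e^{−rT}·N(−d₂) − S·N(−d₁) = 51.431034 − 39.945105 = 11.485929 (the observed quote) — the price is monotone increasing in volatility, hence this σ is the only solution

sigma = 0.5734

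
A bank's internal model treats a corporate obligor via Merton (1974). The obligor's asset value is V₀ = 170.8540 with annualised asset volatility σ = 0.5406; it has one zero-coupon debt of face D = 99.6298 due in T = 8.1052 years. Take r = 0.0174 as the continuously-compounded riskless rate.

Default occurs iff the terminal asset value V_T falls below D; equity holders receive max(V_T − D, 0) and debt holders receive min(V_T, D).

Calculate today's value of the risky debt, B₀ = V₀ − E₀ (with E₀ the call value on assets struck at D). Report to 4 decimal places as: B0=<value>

B0=51.4355

With assets at 170.8540 and a single debt payment of 99.6298 at 8.1052 years:
d₁ = [ln(V₀/D) + (r + σ²/2)T] / (σ√T)
   = [ln(170.8540/99.6298) + (0.0174 + 0.5·0.5406²)·8.1052] / (0.5406·√8.1052)
   = [0.539348 + 1.325396] / 1.539068 = 1.211606
d₂ = d₁ − σ√T = 1.211606 − 1.539068 = -0.327462
N(d₁) = 0.887168,  N(d₂) = 0.371659,  e^(−rT) = 0.868463
E₀ = V₀·N(d₁) − D·e^(−rT)·N(d₂)
   = 170.8540·0.887168 − 99.6298·0.868463·0.371659 = 119.418545
B₀ = V₀ − E₀ = 170.8540 − 119.418545 = 51.435455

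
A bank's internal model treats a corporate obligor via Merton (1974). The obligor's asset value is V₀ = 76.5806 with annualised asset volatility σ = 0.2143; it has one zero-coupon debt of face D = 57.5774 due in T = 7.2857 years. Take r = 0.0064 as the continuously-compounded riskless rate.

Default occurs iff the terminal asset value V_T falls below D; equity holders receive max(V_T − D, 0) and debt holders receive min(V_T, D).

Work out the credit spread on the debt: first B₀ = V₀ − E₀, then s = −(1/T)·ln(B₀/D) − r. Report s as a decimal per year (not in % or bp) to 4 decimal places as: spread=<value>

With assets at 76.5806 and a single debt payment of 57.5774 at 7.2857 years:
d₁ = [ln(V₀/D) + (r + σ²/2)T] / (σ√T)
   = [ln(76.5806/57.5774) + (0.0064 + 0.5·0.2143²)·7.2857] / (0.2143·√7.2857)
   = [0.285214 + 0.213925] / 0.578439 = 0.862905
d₂ = d₁ − σ√T = 0.862905 − 0.578439 = 0.284466
N(d₁) = 0.805905,  N(d₂) = 0.611973,  e^(−rT) = 0.954442
E₀ = V₀·N(d₁) − D·e^(−rT)·N(d₂)
   = 76.5806·0.805905 − 57.5774·0.954442·0.611973 = 28.086149
B₀ = V₀ − E₀ = 76.5806 − 28.086149 = 48.494451
spread = −(1/T)·ln(B₀/D) − r = −(1/7.2857)·ln(48.494451/57.5774) − 0.0064 = 0.01716407

spread=0.0172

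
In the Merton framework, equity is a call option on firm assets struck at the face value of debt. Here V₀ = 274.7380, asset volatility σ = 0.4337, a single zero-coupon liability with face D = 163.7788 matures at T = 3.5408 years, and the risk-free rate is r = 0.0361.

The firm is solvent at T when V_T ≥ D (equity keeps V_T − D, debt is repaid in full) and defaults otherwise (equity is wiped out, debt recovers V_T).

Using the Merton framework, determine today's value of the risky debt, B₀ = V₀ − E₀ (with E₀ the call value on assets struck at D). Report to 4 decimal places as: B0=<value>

B0=125.2209

With assets at 274.7380 and a single debt payment of 163.7788 at 3.5408 years:
d₁ = [ln(V₀/D) + (r + σ²/2)T] / (σ√T)
   = [ln(274.7380/163.7788) + (0.0361 + 0.5·0.4337²)·3.5408] / (0.4337·√3.5408)
   = [0.517301 + 0.460827] / 0.816094 = 1.198549
d₂ = d₁ − σ√T = 1.198549 − 0.816094 = 0.382455
N(d₁) = 0.884648,  N(d₂) = 0.648938,  e^(−rT) = 0.880009
E₀ = V₀·N(d₁) − D·e^(−rT)·N(d₂)
   = 274.7380·0.884648 − 163.7788·0.880009·0.648938 = 149.517103
B₀ = V₀ − E₀ = 274.7380 − 149.517103 = 125.220897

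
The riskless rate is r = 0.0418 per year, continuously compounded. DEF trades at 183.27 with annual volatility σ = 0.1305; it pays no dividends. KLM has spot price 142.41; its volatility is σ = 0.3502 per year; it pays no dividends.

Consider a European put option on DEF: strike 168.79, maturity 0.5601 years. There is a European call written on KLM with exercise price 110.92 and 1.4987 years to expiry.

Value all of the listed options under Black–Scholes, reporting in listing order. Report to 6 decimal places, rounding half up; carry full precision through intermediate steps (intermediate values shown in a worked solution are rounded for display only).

[DEF put K=168.79]
σ√T = 0.1305·√0.5601 = 0.097666
d₁ = (ln(S/K) + (r+σ²/2)T) / (σ√T) = (ln(183.27/168.79) + (0.0418+0.1305²/2)·0.5601) / 0.097666 = (0.082305 + 0.028182) / 0.097666 = 1.131270
d₂ = d₁ − σ√T = 1.131270 − 0.097666 = 1.033605
e^{−rT} = 0.976860
N(−d₁) = 0.128971,  N(−d₂) = 0.150661
price = K·e^{−rT}·N(−d₂) − S·N(−d₁) = 24.841537 − 23.636447 = 1.205090
[KLM call K=110.92]
σ√T = 0.3502·√1.4987 = 0.428720
d₁ = (ln(S/K) + (r+σ²/2)T) / (σ√T) = (ln(142.41/110.92) + (0.0418+0.3502²/2)·1.4987) / 0.428720 = (0.249901 + 0.154546) / 0.428720 = 0.943383
d₂ = d₁ − σ√T = 0.943383 − 0.428720 = 0.514663
e^{−rT} = 0.939276
N(d₁) = 0.827258,  N(d₂) = 0.696606
price = S·N(d₁) − K·e^{−rT}·N(d₂) = 117.809742 − 72.575547 = 45.234195

price(DEF put K=168.79) = 1.205090
price(KLM call K=110.92) = 45.234195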